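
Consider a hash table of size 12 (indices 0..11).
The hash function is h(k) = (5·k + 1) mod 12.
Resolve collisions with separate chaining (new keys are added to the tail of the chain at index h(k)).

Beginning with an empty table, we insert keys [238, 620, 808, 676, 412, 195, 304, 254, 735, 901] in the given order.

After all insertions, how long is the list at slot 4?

2

Insert 238: h=3, bucket 3 empty → new chain.
Insert 620: h=5, bucket 5 empty → new chain.
Insert 808: h=9, bucket 9 empty → new chain.
Insert 676: h=9, bucket 9 nonempty → append to chain.
Insert 412: h=9, bucket 9 nonempty → append to chain.
Insert 195: h=4, bucket 4 empty → new chain.
Insert 304: h=9, bucket 9 nonempty → append to chain.
Insert 254: h=11, bucket 11 empty → new chain.
Insert 735: h=4, bucket 4 nonempty → append to chain.
Insert 901: h=6, bucket 6 empty → new chain.
Final buckets:
0: _
1: _
2: _
3: 238
4: 195 -> 735
5: 620
6: 901
7: _
8: _
9: 808 -> 676 -> 412 -> 304
10: _
11: 254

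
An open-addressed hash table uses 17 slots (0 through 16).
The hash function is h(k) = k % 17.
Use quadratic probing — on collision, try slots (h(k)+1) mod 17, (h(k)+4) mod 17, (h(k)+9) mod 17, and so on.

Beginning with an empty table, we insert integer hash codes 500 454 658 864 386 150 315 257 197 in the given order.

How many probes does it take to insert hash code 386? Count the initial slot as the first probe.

3

500: h=7 → slot 7
454: h=12 → slot 12
658: h=12, probe 12,13 → slot 13
864: h=14 → slot 14
386: h=12, probe 12,13,16 → slot 16
150: h=14, probe 14,15 → slot 15
315: h=9 → slot 9
257: h=2 → slot 2
197: h=10 → slot 10
Table: [—, —, 257, —, —, —, —, 500, —, 315, 197, —, 454, 658, 864, 150, 386]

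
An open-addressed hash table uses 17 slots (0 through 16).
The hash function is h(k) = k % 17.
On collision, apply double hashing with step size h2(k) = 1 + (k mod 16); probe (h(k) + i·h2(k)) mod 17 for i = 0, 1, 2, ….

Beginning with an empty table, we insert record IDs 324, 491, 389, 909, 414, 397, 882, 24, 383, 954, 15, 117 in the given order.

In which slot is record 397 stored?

3

324: h=1 → slot 1
491: h=15 → slot 15
389: h=15, h2=6, probe 15,4 → slot 4
909: h=8 → slot 8
414: h=6 → slot 6
397: h=6, h2=14, probe 6,3 → slot 3
882: h=15, h2=3, probe 15,1,4,7 → slot 7
24: h=7, h2=9, probe 7,16 → slot 16
383: h=9 → slot 9
954: h=2 → slot 2
15: h=15, h2=16, probe 15,14 → slot 14
117: h=15, h2=6, probe 15,4,10 → slot 10
Table: [∅, 324, 954, 397, 389, ∅, 414, 882, 909, 383, 117, ∅, ∅, ∅, 15, 491, 24]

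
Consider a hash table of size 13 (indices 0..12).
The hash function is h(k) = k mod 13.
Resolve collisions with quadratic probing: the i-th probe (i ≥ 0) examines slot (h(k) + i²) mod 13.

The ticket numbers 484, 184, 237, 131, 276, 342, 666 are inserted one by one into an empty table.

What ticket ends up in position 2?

484 hashes to 3; slot 3 is free -> place at 3.
184 hashes to 2; slot 2 is free -> place at 2.
237 hashes to 3; 3 taken -> place at 4.
131 hashes to 1; slot 1 is free -> place at 1.
276 hashes to 3; 3,4 taken -> place at 7.
342 hashes to 4; 4 taken -> place at 5.
666 hashes to 3; 3,4,7 taken -> place at 12.
Table: [_, 131, 184, 484, 237, 342, _, 276, _, _, _, _, 666]

184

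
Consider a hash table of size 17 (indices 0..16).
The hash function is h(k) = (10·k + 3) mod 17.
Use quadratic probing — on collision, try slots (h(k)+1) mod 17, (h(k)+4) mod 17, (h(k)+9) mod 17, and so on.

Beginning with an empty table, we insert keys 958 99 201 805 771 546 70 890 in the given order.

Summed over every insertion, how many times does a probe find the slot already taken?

9

958: h=12 -> slot 12
99: h=7 -> slot 7
201: h=7, probe 7,8 -> slot 8
805: h=12, probe 12,13 -> slot 13
771: h=12, probe 12,13,16 -> slot 16
546: h=6 -> slot 6
70: h=6, probe 6,7,10 -> slot 10
890: h=12, probe 12,13,16,4 -> slot 4
Table: [∅, ∅, ∅, ∅, 890, ∅, 546, 99, 201, ∅, 70, ∅, 958, 805, ∅, ∅, 771]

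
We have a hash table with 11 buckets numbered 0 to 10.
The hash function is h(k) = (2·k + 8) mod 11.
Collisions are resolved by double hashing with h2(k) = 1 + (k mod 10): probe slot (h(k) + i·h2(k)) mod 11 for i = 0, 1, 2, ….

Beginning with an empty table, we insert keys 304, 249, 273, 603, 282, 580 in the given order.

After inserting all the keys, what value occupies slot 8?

304 hashes to 0; slot 0 is free -> place at 0.
249 hashes to 0, h2=10; 0 taken -> place at 10.
273 hashes to 4; slot 4 is free -> place at 4.
603 hashes to 4, h2=4; 4 taken -> place at 8.
282 hashes to 0, h2=3; 0 taken -> place at 3.
580 hashes to 2; slot 2 is free -> place at 2.
Table: [304, _, 580, 282, 273, _, _, _, 603, _, 249]

603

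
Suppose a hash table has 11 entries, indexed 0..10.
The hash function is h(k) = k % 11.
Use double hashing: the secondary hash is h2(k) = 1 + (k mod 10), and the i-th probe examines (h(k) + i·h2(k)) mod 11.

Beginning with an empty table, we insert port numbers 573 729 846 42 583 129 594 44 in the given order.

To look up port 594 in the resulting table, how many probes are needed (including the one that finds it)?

2

573 hashes to 1; slot 1 is free => place at 1.
729 hashes to 3; slot 3 is free => place at 3.
846 hashes to 10; slot 10 is free => place at 10.
42 hashes to 9; slot 9 is free => place at 9.
583 hashes to 0; slot 0 is free => place at 0.
129 hashes to 8; slot 8 is free => place at 8.
594 hashes to 0, h2=5; 0 taken => place at 5.
44 hashes to 0, h2=5; 0,5,10 taken => place at 4.
Table: [583, 573, _, 729, 44, 594, _, _, 129, 42, 846]
Lookup 594: h=0, h2=5, probe 0,5 → found at 5.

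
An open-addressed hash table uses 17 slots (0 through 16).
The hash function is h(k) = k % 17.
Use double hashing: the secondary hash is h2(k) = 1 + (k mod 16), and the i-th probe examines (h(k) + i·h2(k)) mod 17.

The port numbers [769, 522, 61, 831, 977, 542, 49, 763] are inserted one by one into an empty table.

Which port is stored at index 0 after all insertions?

769: h=4 -> slot 4
522: h=12 -> slot 12
61: h=10 -> slot 10
831: h=15 -> slot 15
977: h=8 -> slot 8
542: h=15, h2=15, probe 15,13 -> slot 13
49: h=15, h2=2, probe 15,0 -> slot 0
763: h=15, h2=12, probe 15,10,5 -> slot 5
Table: [49, ∅, ∅, ∅, 769, 763, ∅, ∅, 977, ∅, 61, ∅, 522, 542, ∅, 831, ∅]

49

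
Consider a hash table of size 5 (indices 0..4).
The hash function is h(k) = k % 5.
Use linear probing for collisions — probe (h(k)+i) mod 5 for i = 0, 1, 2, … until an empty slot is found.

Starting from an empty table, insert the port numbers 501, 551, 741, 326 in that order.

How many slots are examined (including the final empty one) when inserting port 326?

501 hashes to 1; slot 1 is free → place at 1.
551 hashes to 1; 1 taken → place at 2.
741 hashes to 1; 1,2 taken → place at 3.
326 hashes to 1; 1,2,3 taken → place at 4.
Table: [∅, 501, 551, 741, 326]

4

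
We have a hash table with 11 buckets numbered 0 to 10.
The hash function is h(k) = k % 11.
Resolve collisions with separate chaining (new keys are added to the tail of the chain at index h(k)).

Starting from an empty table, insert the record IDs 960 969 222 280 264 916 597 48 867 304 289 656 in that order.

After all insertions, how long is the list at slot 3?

Insert 960: h=3, bucket 3 empty -> new chain.
Insert 969: h=1, bucket 1 empty -> new chain.
Insert 222: h=2, bucket 2 empty -> new chain.
Insert 280: h=5, bucket 5 empty -> new chain.
Insert 264: h=0, bucket 0 empty -> new chain.
Insert 916: h=3, bucket 3 nonempty -> append to chain.
Insert 597: h=3, bucket 3 nonempty -> append to chain.
Insert 48: h=4, bucket 4 empty -> new chain.
Insert 867: h=9, bucket 9 empty -> new chain.
Insert 304: h=7, bucket 7 empty -> new chain.
Insert 289: h=3, bucket 3 nonempty -> append to chain.
Insert 656: h=7, bucket 7 nonempty -> append to chain.
Final buckets:
0: 264
1: 969
2: 222
3: 960 -> 916 -> 597 -> 289
4: 48
5: 280
6: -
7: 304 -> 656
8: -
9: 867
10: -

4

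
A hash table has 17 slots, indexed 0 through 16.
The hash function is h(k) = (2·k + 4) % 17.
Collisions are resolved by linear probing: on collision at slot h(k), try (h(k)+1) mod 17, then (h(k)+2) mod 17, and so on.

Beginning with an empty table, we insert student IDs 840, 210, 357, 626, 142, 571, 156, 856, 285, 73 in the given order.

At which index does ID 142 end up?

840 hashes to 1; slot 1 is free -> place at 1.
210 hashes to 16; slot 16 is free -> place at 16.
357 hashes to 4; slot 4 is free -> place at 4.
626 hashes to 15; slot 15 is free -> place at 15.
142 hashes to 16; 16 taken -> place at 0.
571 hashes to 7; slot 7 is free -> place at 7.
156 hashes to 10; slot 10 is free -> place at 10.
856 hashes to 16; 16,0,1 taken -> place at 2.
285 hashes to 13; slot 13 is free -> place at 13.
73 hashes to 14; slot 14 is free -> place at 14.
Table: [142, 840, 856, _, 357, _, _, 571, _, _, 156, _, _, 285, 73, 626, 210]

0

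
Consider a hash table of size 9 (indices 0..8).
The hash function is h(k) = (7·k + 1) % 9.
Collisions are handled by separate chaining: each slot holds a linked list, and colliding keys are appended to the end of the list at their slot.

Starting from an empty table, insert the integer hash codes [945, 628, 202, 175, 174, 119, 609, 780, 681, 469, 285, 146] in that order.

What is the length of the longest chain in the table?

Insert 945: h=1, bucket 1 empty -> new chain.
Insert 628: h=5, bucket 5 empty -> new chain.
Insert 202: h=2, bucket 2 empty -> new chain.
Insert 175: h=2, bucket 2 nonempty -> append to chain.
Insert 174: h=4, bucket 4 empty -> new chain.
Insert 119: h=6, bucket 6 empty -> new chain.
Insert 609: h=7, bucket 7 empty -> new chain.
Insert 780: h=7, bucket 7 nonempty -> append to chain.
Insert 681: h=7, bucket 7 nonempty -> append to chain.
Insert 469: h=8, bucket 8 empty -> new chain.
Insert 285: h=7, bucket 7 nonempty -> append to chain.
Insert 146: h=6, bucket 6 nonempty -> append to chain.
Final buckets:
0: -
1: 945
2: 202 -> 175
3: -
4: 174
5: 628
6: 119 -> 146
7: 609 -> 780 -> 681 -> 285
8: 469

4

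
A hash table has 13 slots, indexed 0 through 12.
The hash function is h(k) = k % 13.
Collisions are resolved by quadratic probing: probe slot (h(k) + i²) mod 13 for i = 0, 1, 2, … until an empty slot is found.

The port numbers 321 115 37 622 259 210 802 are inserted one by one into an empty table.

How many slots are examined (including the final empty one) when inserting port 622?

321 hashes to 9; slot 9 is free -> place at 9.
115 hashes to 11; slot 11 is free -> place at 11.
37 hashes to 11; 11 taken -> place at 12.
622 hashes to 11; 11,12 taken -> place at 2.
259 hashes to 12; 12 taken -> place at 0.
210 hashes to 2; 2 taken -> place at 3.
802 hashes to 9; 9 taken -> place at 10.
Table: [259, ∅, 622, 210, ∅, ∅, ∅, ∅, ∅, 321, 802, 115, 37]

3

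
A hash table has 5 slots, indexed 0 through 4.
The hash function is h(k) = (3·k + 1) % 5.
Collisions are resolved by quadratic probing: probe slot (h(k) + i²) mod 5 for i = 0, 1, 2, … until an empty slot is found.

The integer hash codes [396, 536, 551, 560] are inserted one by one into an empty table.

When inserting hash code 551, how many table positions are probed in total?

396 hashes to 4; slot 4 is free → place at 4.
536 hashes to 4; 4 taken → place at 0.
551 hashes to 4; 4,0 taken → place at 3.
560 hashes to 1; slot 1 is free → place at 1.
Table: [536, 560, -, 551, 396]

3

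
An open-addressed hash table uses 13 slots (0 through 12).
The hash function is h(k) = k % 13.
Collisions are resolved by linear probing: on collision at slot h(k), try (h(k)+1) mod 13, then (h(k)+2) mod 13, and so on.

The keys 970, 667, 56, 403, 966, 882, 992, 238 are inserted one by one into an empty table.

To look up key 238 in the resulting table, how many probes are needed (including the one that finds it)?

6

Insert 970: h=8, slot 8 empty → index 8.
Insert 667: h=4, slot 4 empty → index 4.
Insert 56: h=4, slot 4 occupied → index 5.
Insert 403: h=0, slot 0 empty → index 0.
Insert 966: h=4, slots 4,5 occupied → index 6.
Insert 882: h=11, slot 11 empty → index 11.
Insert 992: h=4, slots 4,5,6 occupied → index 7.
Insert 238: h=4, slots 4,5,6,7,8 occupied → index 9.
Table: [403, —, —, —, 667, 56, 966, 992, 970, 238, —, 882, —]
Lookup 238: h=4, probe 4,5,6,7,8,9 → found at 9.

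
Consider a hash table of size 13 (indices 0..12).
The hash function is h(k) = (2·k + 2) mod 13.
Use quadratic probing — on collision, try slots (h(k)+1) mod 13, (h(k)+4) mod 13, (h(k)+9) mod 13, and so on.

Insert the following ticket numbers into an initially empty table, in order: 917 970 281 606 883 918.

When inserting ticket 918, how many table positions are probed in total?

Insert 917: h=3, slot 3 empty -> index 3.
Insert 970: h=5, slot 5 empty -> index 5.
Insert 281: h=5, slot 5 occupied -> index 6.
Insert 606: h=5, slots 5,6 occupied -> index 9.
Insert 883: h=0, slot 0 empty -> index 0.
Insert 918: h=5, slots 5,6,9 occupied -> index 1.
Table: [883, 918, -, 917, -, 970, 281, -, -, 606, -, -, -]

4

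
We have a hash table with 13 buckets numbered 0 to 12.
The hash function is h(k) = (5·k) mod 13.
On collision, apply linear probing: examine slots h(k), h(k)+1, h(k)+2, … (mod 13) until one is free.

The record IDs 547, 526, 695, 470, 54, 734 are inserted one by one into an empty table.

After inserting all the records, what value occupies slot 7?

734

Insert 547: h=5, slot 5 empty => index 5.
Insert 526: h=4, slot 4 empty => index 4.
Insert 695: h=4, slots 4,5 occupied => index 6.
Insert 470: h=10, slot 10 empty => index 10.
Insert 54: h=10, slot 10 occupied => index 11.
Insert 734: h=4, slots 4,5,6 occupied => index 7.
Table: [—, —, —, —, 526, 547, 695, 734, —, —, 470, 54, —]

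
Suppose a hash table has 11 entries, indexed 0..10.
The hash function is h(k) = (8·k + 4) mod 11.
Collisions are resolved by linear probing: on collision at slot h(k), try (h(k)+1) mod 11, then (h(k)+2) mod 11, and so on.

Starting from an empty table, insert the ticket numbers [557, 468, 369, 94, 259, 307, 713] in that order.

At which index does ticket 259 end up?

Insert 557: h=5, slot 5 empty => index 5.
Insert 468: h=8, slot 8 empty => index 8.
Insert 369: h=8, slot 8 occupied => index 9.
Insert 94: h=8, slots 8,9 occupied => index 10.
Insert 259: h=8, slots 8,9,10 occupied => index 0.
Insert 307: h=7, slot 7 empty => index 7.
Insert 713: h=10, slots 10,0 occupied => index 1.
Table: [259, 713, —, —, —, 557, —, 307, 468, 369, 94]

0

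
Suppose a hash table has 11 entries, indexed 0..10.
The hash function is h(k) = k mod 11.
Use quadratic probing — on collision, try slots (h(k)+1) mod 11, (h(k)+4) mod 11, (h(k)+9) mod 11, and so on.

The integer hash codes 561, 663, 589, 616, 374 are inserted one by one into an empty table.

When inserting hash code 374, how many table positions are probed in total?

3

Insert 561: h=0, slot 0 empty => index 0.
Insert 663: h=3, slot 3 empty => index 3.
Insert 589: h=6, slot 6 empty => index 6.
Insert 616: h=0, slot 0 occupied => index 1.
Insert 374: h=0, slots 0,1 occupied => index 4.
Table: [561, 616, _, 663, 374, _, 589, _, _, _, _]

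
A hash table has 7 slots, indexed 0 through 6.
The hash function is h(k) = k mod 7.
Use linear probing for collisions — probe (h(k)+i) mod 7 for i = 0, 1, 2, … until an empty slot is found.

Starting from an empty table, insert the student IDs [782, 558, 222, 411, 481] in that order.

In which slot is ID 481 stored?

Insert 782: h=5, slot 5 empty => index 5.
Insert 558: h=5, slot 5 occupied => index 6.
Insert 222: h=5, slots 5,6 occupied => index 0.
Insert 411: h=5, slots 5,6,0 occupied => index 1.
Insert 481: h=5, slots 5,6,0,1 occupied => index 2.
Table: [222, 411, 481, ., ., 782, 558]

2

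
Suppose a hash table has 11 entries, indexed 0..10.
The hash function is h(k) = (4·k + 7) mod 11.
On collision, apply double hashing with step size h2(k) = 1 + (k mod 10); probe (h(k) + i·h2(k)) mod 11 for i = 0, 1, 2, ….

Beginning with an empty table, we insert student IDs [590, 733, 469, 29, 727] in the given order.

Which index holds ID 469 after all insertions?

1

590 hashes to 2; slot 2 is free → place at 2.
733 hashes to 2, h2=4; 2 taken → place at 6.
469 hashes to 2, h2=10; 2 taken → place at 1.
29 hashes to 2, h2=10; 2,1 taken → place at 0.
727 hashes to 0, h2=8; 0 taken → place at 8.
Table: [29, 469, 590, ., ., ., 733, ., 727, ., .]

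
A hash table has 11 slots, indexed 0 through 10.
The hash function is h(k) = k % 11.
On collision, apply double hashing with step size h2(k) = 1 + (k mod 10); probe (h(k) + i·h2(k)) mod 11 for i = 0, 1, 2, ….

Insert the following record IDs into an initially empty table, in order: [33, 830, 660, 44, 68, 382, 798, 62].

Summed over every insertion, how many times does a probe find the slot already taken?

33 hashes to 0; slot 0 is free → place at 0.
830 hashes to 5; slot 5 is free → place at 5.
660 hashes to 0, h2=1; 0 taken → place at 1.
44 hashes to 0, h2=5; 0,5 taken → place at 10.
68 hashes to 2; slot 2 is free → place at 2.
382 hashes to 8; slot 8 is free → place at 8.
798 hashes to 6; slot 6 is free → place at 6.
62 hashes to 7; slot 7 is free → place at 7.
Table: [33, 660, 68, ., ., 830, 798, 62, 382, ., 44]

3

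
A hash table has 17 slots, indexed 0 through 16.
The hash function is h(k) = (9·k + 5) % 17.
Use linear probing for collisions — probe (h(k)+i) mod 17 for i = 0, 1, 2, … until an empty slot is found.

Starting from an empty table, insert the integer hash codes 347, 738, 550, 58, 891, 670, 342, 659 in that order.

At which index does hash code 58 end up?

Insert 347: h=0, slot 0 empty -> index 0.
Insert 738: h=0, slot 0 occupied -> index 1.
Insert 550: h=8, slot 8 empty -> index 8.
Insert 58: h=0, slots 0,1 occupied -> index 2.
Insert 891: h=0, slots 0,1,2 occupied -> index 3.
Insert 670: h=0, slots 0,1,2,3 occupied -> index 4.
Insert 342: h=6, slot 6 empty -> index 6.
Insert 659: h=3, slots 3,4 occupied -> index 5.
Table: [347, 738, 58, 891, 670, 659, 342, -, 550, -, -, -, -, -, -, -, -]

2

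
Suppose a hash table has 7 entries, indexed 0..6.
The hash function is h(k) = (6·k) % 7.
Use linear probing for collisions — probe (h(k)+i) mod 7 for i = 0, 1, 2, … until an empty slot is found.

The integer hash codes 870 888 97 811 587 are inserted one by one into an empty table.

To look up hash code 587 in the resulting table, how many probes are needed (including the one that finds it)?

4

870 hashes to 5; slot 5 is free => place at 5.
888 hashes to 1; slot 1 is free => place at 1.
97 hashes to 1; 1 taken => place at 2.
811 hashes to 1; 1,2 taken => place at 3.
587 hashes to 1; 1,2,3 taken => place at 4.
Table: [∅, 888, 97, 811, 587, 870, ∅]
Lookup 587: h=1, probe 1,2,3,4 → found at 4.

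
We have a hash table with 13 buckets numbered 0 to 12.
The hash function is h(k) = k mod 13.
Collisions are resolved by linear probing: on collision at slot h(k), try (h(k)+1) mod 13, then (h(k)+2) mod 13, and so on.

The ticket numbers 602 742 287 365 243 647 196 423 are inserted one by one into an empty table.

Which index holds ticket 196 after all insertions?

5

Insert 602: h=4, slot 4 empty -> index 4.
Insert 742: h=1, slot 1 empty -> index 1.
Insert 287: h=1, slot 1 occupied -> index 2.
Insert 365: h=1, slots 1,2 occupied -> index 3.
Insert 243: h=9, slot 9 empty -> index 9.
Insert 647: h=10, slot 10 empty -> index 10.
Insert 196: h=1, slots 1,2,3,4 occupied -> index 5.
Insert 423: h=7, slot 7 empty -> index 7.
Table: [_, 742, 287, 365, 602, 196, _, 423, _, 243, 647, _, _]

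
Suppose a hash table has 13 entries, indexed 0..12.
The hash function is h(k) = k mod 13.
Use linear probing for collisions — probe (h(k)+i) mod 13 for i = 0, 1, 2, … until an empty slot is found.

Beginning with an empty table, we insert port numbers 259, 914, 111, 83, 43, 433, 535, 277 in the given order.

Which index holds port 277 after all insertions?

259 hashes to 12; slot 12 is free -> place at 12.
914 hashes to 4; slot 4 is free -> place at 4.
111 hashes to 7; slot 7 is free -> place at 7.
83 hashes to 5; slot 5 is free -> place at 5.
43 hashes to 4; 4,5 taken -> place at 6.
433 hashes to 4; 4,5,6,7 taken -> place at 8.
535 hashes to 2; slot 2 is free -> place at 2.
277 hashes to 4; 4,5,6,7,8 taken -> place at 9.
Table: [-, -, 535, -, 914, 83, 43, 111, 433, 277, -, -, 259]

9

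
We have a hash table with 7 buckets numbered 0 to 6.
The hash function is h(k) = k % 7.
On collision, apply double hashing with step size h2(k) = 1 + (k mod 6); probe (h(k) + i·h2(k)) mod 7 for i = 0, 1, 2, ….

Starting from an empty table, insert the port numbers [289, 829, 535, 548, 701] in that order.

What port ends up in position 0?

701

Insert 289: h=2, slot 2 empty => index 2.
Insert 829: h=3, slot 3 empty => index 3.
Insert 535: h=3, h2=2, slot 3 occupied => index 5.
Insert 548: h=2, h2=3, slots 2,5 occupied => index 1.
Insert 701: h=1, h2=6, slot 1 occupied => index 0.
Table: [701, 548, 289, 829, _, 535, _]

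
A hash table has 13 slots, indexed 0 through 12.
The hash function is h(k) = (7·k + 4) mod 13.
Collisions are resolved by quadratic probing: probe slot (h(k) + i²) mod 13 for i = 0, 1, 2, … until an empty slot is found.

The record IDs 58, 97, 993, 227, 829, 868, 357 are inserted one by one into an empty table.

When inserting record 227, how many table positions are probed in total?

3

58: h=7 -> slot 7
97: h=7, probe 7,8 -> slot 8
993: h=0 -> slot 0
227: h=7, probe 7,8,11 -> slot 11
829: h=9 -> slot 9
868: h=9, probe 9,10 -> slot 10
357: h=7, probe 7,8,11,3 -> slot 3
Table: [993, ., ., 357, ., ., ., 58, 97, 829, 868, 227, .]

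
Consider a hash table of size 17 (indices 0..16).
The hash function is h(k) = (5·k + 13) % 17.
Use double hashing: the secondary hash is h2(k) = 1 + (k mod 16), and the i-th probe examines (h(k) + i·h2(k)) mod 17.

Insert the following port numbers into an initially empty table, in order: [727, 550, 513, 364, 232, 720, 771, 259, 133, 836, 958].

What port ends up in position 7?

727: h=10 => slot 10
550: h=9 => slot 9
513: h=11 => slot 11
364: h=14 => slot 14
232: h=0 => slot 0
720: h=9, h2=1, probe 9,10,11,12 => slot 12
771: h=9, h2=4, probe 9,13 => slot 13
259: h=16 => slot 16
133: h=15 => slot 15
836: h=11, h2=5, probe 11,16,4 => slot 4
958: h=9, h2=15, probe 9,7 => slot 7
Table: [232, ., ., ., 836, ., ., 958, ., 550, 727, 513, 720, 771, 364, 133, 259]

958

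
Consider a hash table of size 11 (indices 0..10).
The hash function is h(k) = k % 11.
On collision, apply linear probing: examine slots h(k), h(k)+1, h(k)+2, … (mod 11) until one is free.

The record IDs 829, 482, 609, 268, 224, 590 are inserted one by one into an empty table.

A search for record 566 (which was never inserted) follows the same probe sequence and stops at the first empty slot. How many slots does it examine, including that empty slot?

Insert 829: h=4, slot 4 empty → index 4.
Insert 482: h=9, slot 9 empty → index 9.
Insert 609: h=4, slot 4 occupied → index 5.
Insert 268: h=4, slots 4,5 occupied → index 6.
Insert 224: h=4, slots 4,5,6 occupied → index 7.
Insert 590: h=7, slot 7 occupied → index 8.
Table: [-, -, -, -, 829, 609, 268, 224, 590, 482, -]
Lookup 566: h=5, probe 5,6,7,8,9,10 → slot 10 empty, not found.

6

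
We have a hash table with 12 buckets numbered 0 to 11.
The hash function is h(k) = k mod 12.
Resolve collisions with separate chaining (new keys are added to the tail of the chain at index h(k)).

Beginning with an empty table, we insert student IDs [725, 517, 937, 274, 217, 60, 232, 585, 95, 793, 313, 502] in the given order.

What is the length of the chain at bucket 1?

Insert 725: h=5, bucket 5 empty -> new chain.
Insert 517: h=1, bucket 1 empty -> new chain.
Insert 937: h=1, bucket 1 nonempty -> append to chain.
Insert 274: h=10, bucket 10 empty -> new chain.
Insert 217: h=1, bucket 1 nonempty -> append to chain.
Insert 60: h=0, bucket 0 empty -> new chain.
Insert 232: h=4, bucket 4 empty -> new chain.
Insert 585: h=9, bucket 9 empty -> new chain.
Insert 95: h=11, bucket 11 empty -> new chain.
Insert 793: h=1, bucket 1 nonempty -> append to chain.
Insert 313: h=1, bucket 1 nonempty -> append to chain.
Insert 502: h=10, bucket 10 nonempty -> append to chain.
Final buckets:
0: 60
1: 517 -> 937 -> 217 -> 793 -> 313
2: .
3: .
4: 232
5: 725
6: .
7: .
8: .
9: 585
10: 274 -> 502
11: 95

5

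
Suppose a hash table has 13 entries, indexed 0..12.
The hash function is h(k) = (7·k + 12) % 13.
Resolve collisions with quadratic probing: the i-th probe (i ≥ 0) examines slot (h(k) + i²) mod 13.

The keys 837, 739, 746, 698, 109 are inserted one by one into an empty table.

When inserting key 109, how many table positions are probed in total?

3

837: h=8 -> slot 8
739: h=11 -> slot 11
746: h=8, probe 8,9 -> slot 9
698: h=10 -> slot 10
109: h=8, probe 8,9,12 -> slot 12
Table: [—, —, —, —, —, —, —, —, 837, 746, 698, 739, 109]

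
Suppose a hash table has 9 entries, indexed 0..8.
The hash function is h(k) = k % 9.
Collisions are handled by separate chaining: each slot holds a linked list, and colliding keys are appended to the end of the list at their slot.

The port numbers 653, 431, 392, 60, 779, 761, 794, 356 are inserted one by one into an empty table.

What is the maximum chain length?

653 -> bucket 5
431 -> bucket 8
392 -> bucket 5 (collision)
60 -> bucket 6
779 -> bucket 5 (collision)
761 -> bucket 5 (collision)
794 -> bucket 2
356 -> bucket 5 (collision)
Final buckets:
0: -
1: -
2: 794
3: -
4: -
5: 653 -> 392 -> 779 -> 761 -> 356
6: 60
7: -
8: 431

5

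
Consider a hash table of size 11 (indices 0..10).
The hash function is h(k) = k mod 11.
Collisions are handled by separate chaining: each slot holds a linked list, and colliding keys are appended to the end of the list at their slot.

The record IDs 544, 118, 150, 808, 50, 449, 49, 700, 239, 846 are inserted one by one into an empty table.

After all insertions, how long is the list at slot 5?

544 -> bucket 5
118 -> bucket 8
150 -> bucket 7
808 -> bucket 5 (collision)
50 -> bucket 6
449 -> bucket 9
49 -> bucket 5 (collision)
700 -> bucket 7 (collision)
239 -> bucket 8 (collision)
846 -> bucket 10
Final buckets:
0: —
1: —
2: —
3: —
4: —
5: 544 -> 808 -> 49
6: 50
7: 150 -> 700
8: 118 -> 239
9: 449
10: 846

3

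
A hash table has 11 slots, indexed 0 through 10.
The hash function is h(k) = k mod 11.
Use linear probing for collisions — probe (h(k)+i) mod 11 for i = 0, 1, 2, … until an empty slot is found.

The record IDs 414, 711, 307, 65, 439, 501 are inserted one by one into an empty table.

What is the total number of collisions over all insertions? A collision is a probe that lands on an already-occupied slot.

Insert 414: h=7, slot 7 empty => index 7.
Insert 711: h=7, slot 7 occupied => index 8.
Insert 307: h=10, slot 10 empty => index 10.
Insert 65: h=10, slot 10 occupied => index 0.
Insert 439: h=10, slots 10,0 occupied => index 1.
Insert 501: h=6, slot 6 empty => index 6.
Table: [65, 439, _, _, _, _, 501, 414, 711, _, 307]

4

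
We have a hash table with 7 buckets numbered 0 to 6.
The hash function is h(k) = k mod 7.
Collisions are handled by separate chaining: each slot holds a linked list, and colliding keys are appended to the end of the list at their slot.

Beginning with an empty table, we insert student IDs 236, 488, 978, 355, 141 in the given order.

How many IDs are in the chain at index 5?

Insert 236: h=5, bucket 5 empty -> new chain.
Insert 488: h=5, bucket 5 nonempty -> append to chain.
Insert 978: h=5, bucket 5 nonempty -> append to chain.
Insert 355: h=5, bucket 5 nonempty -> append to chain.
Insert 141: h=1, bucket 1 empty -> new chain.
Final buckets:
0: _
1: 141
2: _
3: _
4: _
5: 236 -> 488 -> 978 -> 355
6: _

4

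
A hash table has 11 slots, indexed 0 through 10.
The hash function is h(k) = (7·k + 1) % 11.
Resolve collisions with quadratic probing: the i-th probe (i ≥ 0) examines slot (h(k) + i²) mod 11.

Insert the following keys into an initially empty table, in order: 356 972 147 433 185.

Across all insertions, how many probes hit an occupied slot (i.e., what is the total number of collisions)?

Insert 356: h=7, slot 7 empty → index 7.
Insert 972: h=7, slot 7 occupied → index 8.
Insert 147: h=7, slots 7,8 occupied → index 0.
Insert 433: h=7, slots 7,8,0 occupied → index 5.
Insert 185: h=9, slot 9 empty → index 9.
Table: [147, -, -, -, -, 433, -, 356, 972, 185, -]

6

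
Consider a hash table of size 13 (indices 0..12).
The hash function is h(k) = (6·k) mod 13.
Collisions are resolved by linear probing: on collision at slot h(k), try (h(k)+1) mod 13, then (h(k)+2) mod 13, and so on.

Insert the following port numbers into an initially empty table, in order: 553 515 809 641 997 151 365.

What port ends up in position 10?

151

553 hashes to 3; slot 3 is free → place at 3.
515 hashes to 9; slot 9 is free → place at 9.
809 hashes to 5; slot 5 is free → place at 5.
641 hashes to 11; slot 11 is free → place at 11.
997 hashes to 2; slot 2 is free → place at 2.
151 hashes to 9; 9 taken → place at 10.
365 hashes to 6; slot 6 is free → place at 6.
Table: [., ., 997, 553, ., 809, 365, ., ., 515, 151, 641, .]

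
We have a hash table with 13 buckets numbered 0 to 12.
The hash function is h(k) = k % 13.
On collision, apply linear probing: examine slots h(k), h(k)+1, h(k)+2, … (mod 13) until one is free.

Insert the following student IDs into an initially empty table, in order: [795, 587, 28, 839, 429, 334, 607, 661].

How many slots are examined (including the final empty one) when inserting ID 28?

795 hashes to 2; slot 2 is free -> place at 2.
587 hashes to 2; 2 taken -> place at 3.
28 hashes to 2; 2,3 taken -> place at 4.
839 hashes to 7; slot 7 is free -> place at 7.
429 hashes to 0; slot 0 is free -> place at 0.
334 hashes to 9; slot 9 is free -> place at 9.
607 hashes to 9; 9 taken -> place at 10.
661 hashes to 11; slot 11 is free -> place at 11.
Table: [429, _, 795, 587, 28, _, _, 839, _, 334, 607, 661, _]

3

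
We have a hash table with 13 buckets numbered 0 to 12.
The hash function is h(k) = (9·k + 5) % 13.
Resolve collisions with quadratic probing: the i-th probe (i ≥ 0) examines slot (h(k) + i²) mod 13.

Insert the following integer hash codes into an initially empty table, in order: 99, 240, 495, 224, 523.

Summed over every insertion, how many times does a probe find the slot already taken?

2

99: h=12 → slot 12
240: h=7 → slot 7
495: h=1 → slot 1
224: h=6 → slot 6
523: h=6, probe 6,7,10 → slot 10
Table: [∅, 495, ∅, ∅, ∅, ∅, 224, 240, ∅, ∅, 523, ∅, 99]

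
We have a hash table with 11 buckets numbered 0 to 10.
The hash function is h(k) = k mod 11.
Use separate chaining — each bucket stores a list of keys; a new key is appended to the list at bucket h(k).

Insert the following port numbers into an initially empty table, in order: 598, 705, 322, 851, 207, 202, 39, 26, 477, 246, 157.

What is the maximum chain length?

6

598 → bucket 4
705 → bucket 1
322 → bucket 3
851 → bucket 4 (collision)
207 → bucket 9
202 → bucket 4 (collision)
39 → bucket 6
26 → bucket 4 (collision)
477 → bucket 4 (collision)
246 → bucket 4 (collision)
157 → bucket 3 (collision)
Final buckets:
0: ∅
1: 705
2: ∅
3: 322 -> 157
4: 598 -> 851 -> 202 -> 26 -> 477 -> 246
5: ∅
6: 39
7: ∅
8: ∅
9: 207
10: ∅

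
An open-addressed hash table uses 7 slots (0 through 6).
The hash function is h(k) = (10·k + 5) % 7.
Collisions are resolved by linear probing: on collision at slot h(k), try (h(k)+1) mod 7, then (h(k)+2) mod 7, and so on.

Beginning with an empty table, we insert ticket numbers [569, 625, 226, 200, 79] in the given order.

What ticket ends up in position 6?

569: h=4 -> slot 4
625: h=4, probe 4,5 -> slot 5
226: h=4, probe 4,5,6 -> slot 6
200: h=3 -> slot 3
79: h=4, probe 4,5,6,0 -> slot 0
Table: [79, ., ., 200, 569, 625, 226]

226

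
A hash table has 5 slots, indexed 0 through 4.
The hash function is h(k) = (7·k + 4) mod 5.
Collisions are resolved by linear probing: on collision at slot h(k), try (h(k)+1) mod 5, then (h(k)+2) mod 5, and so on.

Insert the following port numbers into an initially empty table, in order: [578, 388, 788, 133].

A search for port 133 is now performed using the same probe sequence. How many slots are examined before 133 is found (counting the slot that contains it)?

4

578: h=0 => slot 0
388: h=0, probe 0,1 => slot 1
788: h=0, probe 0,1,2 => slot 2
133: h=0, probe 0,1,2,3 => slot 3
Table: [578, 388, 788, 133, —]
Lookup 133: h=0, probe 0,1,2,3 → found at 3.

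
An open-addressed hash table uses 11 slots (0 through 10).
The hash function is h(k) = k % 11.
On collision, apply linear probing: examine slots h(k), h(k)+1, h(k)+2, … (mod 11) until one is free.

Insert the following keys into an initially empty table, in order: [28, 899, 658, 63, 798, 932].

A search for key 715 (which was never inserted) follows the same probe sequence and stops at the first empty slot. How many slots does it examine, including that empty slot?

28: h=6 => slot 6
899: h=8 => slot 8
658: h=9 => slot 9
63: h=8, probe 8,9,10 => slot 10
798: h=6, probe 6,7 => slot 7
932: h=8, probe 8,9,10,0 => slot 0
Table: [932, _, _, _, _, _, 28, 798, 899, 658, 63]
Lookup 715: h=0, probe 0,1 → slot 1 empty, not found.

2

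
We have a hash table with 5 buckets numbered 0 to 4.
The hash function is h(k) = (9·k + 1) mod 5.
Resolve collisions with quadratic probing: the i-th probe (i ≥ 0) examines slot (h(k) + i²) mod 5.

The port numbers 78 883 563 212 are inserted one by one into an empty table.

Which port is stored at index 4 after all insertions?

Insert 78: h=3, slot 3 empty → index 3.
Insert 883: h=3, slot 3 occupied → index 4.
Insert 563: h=3, slots 3,4 occupied → index 2.
Insert 212: h=4, slot 4 occupied → index 0.
Table: [212, _, 563, 78, 883]

883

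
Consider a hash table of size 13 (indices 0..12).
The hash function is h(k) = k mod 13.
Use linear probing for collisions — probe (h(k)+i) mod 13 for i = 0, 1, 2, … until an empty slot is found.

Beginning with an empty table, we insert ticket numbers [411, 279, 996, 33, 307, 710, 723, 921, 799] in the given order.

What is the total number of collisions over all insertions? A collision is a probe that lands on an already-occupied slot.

Insert 411: h=8, slot 8 empty → index 8.
Insert 279: h=6, slot 6 empty → index 6.
Insert 996: h=8, slot 8 occupied → index 9.
Insert 33: h=7, slot 7 empty → index 7.
Insert 307: h=8, slots 8,9 occupied → index 10.
Insert 710: h=8, slots 8,9,10 occupied → index 11.
Insert 723: h=8, slots 8,9,10,11 occupied → index 12.
Insert 921: h=11, slots 11,12 occupied → index 0.
Insert 799: h=6, slots 6,7,8,9,10,11,12,0 occupied → index 1.
Table: [921, 799, ∅, ∅, ∅, ∅, 279, 33, 411, 996, 307, 710, 723]

20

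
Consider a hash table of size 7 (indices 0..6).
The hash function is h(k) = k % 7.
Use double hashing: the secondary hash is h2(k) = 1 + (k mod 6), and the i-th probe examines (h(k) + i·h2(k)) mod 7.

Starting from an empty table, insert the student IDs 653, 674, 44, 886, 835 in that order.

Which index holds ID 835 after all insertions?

Insert 653: h=2, slot 2 empty → index 2.
Insert 674: h=2, h2=3, slot 2 occupied → index 5.
Insert 44: h=2, h2=3, slots 2,5 occupied → index 1.
Insert 886: h=4, slot 4 empty → index 4.
Insert 835: h=2, h2=2, slots 2,4 occupied → index 6.
Table: [∅, 44, 653, ∅, 886, 674, 835]

6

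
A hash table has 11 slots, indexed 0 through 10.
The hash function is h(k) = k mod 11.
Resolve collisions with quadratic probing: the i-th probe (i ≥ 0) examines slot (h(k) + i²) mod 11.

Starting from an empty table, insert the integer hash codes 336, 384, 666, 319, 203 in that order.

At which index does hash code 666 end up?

336: h=6 → slot 6
384: h=10 → slot 10
666: h=6, probe 6,7 → slot 7
319: h=0 → slot 0
203: h=5 → slot 5
Table: [319, _, _, _, _, 203, 336, 666, _, _, 384]

7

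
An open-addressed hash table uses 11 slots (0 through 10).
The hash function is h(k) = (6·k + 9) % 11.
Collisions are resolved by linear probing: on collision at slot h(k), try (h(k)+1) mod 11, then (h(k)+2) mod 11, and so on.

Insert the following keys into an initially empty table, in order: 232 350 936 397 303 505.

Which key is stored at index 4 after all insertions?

232

Insert 232: h=4, slot 4 empty -> index 4.
Insert 350: h=8, slot 8 empty -> index 8.
Insert 936: h=4, slot 4 occupied -> index 5.
Insert 397: h=4, slots 4,5 occupied -> index 6.
Insert 303: h=1, slot 1 empty -> index 1.
Insert 505: h=3, slot 3 empty -> index 3.
Table: [., 303, ., 505, 232, 936, 397, ., 350, ., .]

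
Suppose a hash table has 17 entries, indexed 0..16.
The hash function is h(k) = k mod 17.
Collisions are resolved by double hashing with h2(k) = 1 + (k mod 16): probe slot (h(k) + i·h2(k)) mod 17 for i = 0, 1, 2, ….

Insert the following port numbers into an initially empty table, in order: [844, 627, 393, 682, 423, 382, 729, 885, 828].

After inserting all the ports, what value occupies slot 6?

844: h=11 → slot 11
627: h=15 → slot 15
393: h=2 → slot 2
682: h=2, h2=11, probe 2,13 → slot 13
423: h=15, h2=8, probe 15,6 → slot 6
382: h=8 → slot 8
729: h=15, h2=10, probe 15,8,1 → slot 1
885: h=1, h2=6, probe 1,7 → slot 7
828: h=12 → slot 12
Table: [—, 729, 393, —, —, —, 423, 885, 382, —, —, 844, 828, 682, —, 627, —]

423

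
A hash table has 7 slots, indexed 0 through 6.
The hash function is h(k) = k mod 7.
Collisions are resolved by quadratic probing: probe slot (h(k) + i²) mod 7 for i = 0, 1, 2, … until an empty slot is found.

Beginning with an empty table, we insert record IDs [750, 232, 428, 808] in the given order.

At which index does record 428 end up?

5

750 hashes to 1; slot 1 is free -> place at 1.
232 hashes to 1; 1 taken -> place at 2.
428 hashes to 1; 1,2 taken -> place at 5.
808 hashes to 3; slot 3 is free -> place at 3.
Table: [., 750, 232, 808, ., 428, .]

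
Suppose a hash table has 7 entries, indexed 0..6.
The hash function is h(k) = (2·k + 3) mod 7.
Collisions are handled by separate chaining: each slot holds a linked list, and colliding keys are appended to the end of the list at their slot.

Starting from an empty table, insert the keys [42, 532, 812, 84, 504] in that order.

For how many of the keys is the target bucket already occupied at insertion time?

42 -> bucket 3
532 -> bucket 3 (collision)
812 -> bucket 3 (collision)
84 -> bucket 3 (collision)
504 -> bucket 3 (collision)
Final buckets:
0: _
1: _
2: _
3: 42 -> 532 -> 812 -> 84 -> 504
4: _
5: _
6: _

4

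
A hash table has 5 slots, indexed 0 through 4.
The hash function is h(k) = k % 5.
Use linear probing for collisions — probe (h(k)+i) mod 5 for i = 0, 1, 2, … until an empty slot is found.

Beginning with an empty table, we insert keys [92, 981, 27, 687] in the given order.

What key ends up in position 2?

Insert 92: h=2, slot 2 empty => index 2.
Insert 981: h=1, slot 1 empty => index 1.
Insert 27: h=2, slot 2 occupied => index 3.
Insert 687: h=2, slots 2,3 occupied => index 4.
Table: [-, 981, 92, 27, 687]

92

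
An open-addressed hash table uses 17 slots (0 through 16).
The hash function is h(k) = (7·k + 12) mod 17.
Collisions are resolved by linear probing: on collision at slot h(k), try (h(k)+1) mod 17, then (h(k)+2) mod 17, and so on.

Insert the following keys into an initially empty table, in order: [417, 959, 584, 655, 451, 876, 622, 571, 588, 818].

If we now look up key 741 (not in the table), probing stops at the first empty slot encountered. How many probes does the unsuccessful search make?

4

417 hashes to 7; slot 7 is free -> place at 7.
959 hashes to 10; slot 10 is free -> place at 10.
584 hashes to 3; slot 3 is free -> place at 3.
655 hashes to 7; 7 taken -> place at 8.
451 hashes to 7; 7,8 taken -> place at 9.
876 hashes to 7; 7,8,9,10 taken -> place at 11.
622 hashes to 14; slot 14 is free -> place at 14.
571 hashes to 14; 14 taken -> place at 15.
588 hashes to 14; 14,15 taken -> place at 16.
818 hashes to 9; 9,10,11 taken -> place at 12.
Table: [., ., ., 584, ., ., ., 417, 655, 451, 959, 876, 818, ., 622, 571, 588]
Lookup 741: h=14, probe 14,15,16,0 → slot 0 empty, not found.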